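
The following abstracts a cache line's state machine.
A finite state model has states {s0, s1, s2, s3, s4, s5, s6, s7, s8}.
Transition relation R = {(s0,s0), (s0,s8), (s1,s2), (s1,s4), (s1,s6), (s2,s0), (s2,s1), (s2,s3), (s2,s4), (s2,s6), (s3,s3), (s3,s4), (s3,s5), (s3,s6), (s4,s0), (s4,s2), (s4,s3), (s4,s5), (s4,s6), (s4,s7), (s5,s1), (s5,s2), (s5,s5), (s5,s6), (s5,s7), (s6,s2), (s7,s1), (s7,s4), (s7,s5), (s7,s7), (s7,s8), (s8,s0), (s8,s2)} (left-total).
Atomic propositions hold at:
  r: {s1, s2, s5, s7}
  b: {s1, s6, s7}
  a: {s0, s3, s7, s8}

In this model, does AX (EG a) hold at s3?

No

EG a: greatest fixpoint, start Z0 = {s0, s3, s7, s8}, keep only states in Sat with some successor in Z. Already a fixed point.
Sat(EG a) = {s0, s3, s7, s8}
Sat(AX (EG a)) = {s : every successor in {s0, s3, s7, s8}} = {s0}
s3 ∉ Sat(AX (EG a)) = {s0}, so the formula does not hold at s3.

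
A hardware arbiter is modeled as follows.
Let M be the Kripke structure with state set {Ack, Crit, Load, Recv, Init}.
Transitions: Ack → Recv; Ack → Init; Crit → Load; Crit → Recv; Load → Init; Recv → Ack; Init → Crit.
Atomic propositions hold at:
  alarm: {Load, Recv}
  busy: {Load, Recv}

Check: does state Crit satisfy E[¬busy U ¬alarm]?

Yes

Sat(¬busy) = {Ack, Crit, Init}
Sat(¬alarm) = {Ack, Crit, Init}
E[¬busy U ¬alarm]: least fixpoint, start Z0 = Sat(¬alarm) = {Ack, Crit, Init}, add states in Sat(¬busy) with some successor in Z. Already a fixed point.
Sat(E[¬busy U ¬alarm]) = {Ack, Crit, Init}
Crit ∈ Sat(E[¬busy U ¬alarm]) = {Ack, Crit, Init}, so the formula holds at Crit.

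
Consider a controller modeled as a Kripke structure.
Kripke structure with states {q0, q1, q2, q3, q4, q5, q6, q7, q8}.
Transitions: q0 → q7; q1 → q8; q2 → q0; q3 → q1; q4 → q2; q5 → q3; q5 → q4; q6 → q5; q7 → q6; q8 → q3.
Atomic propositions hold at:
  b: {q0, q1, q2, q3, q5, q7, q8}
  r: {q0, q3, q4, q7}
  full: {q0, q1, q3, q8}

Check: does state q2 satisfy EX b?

Sat(EX b) = {s : some successor in {q0, q1, q2, q3, q5, q7, q8}} = {q0, q1, q2, q3, q4, q5, q6, q8}
q2 ∈ Sat(EX b) = {q0, q1, q2, q3, q4, q5, q6, q8}, so the formula holds at q2.

Yes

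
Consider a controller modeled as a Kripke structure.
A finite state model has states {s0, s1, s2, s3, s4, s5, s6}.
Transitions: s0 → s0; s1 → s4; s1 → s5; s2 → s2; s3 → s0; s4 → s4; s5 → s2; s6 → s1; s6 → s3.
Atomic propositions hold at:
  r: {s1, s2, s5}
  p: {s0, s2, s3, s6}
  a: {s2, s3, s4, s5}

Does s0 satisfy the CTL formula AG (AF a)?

No

AF a: least fixpoint, start Z0 = {s2, s3, s4, s5}, add states with every successor in Z. Z1 = {s1, s2, s3, s4, s5}; Z2 = {s1, s2, s3, s4, s5, s6}; fixed.
Sat(AF a) = {s1, s2, s3, s4, s5, s6}
AG (AF a): greatest fixpoint, start Z0 = {s1, s2, s3, s4, s5, s6}, keep only states in Sat with every successor in Z. Z1 = {s1, s2, s4, s5, s6}; Z2 = {s1, s2, s4, s5}; fixed.
Sat(AG (AF a)) = {s1, s2, s4, s5}
s0 ∉ Sat(AG (AF a)) = {s1, s2, s4, s5}, so the formula does not hold at s0.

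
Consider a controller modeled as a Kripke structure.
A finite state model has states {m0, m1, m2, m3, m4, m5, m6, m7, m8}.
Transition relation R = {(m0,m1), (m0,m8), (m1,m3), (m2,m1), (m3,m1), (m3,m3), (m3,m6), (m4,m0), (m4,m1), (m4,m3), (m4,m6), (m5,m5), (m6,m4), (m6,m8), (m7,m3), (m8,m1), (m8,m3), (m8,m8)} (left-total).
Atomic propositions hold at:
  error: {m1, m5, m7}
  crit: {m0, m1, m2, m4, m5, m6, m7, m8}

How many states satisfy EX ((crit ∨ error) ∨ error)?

Sat(crit ∨ error) = {m0, m1, m2, m4, m5, m6, m7, m8}
Sat((crit ∨ error) ∨ error) = {m0, m1, m2, m4, m5, m6, m7, m8}
Sat(EX ((crit ∨ error) ∨ error)) = {s : some successor in {m0, m1, m2, m4, m5, m6, m7, m8}} = {m0, m2, m3, m4, m5, m6, m8}
|Sat(EX ((crit ∨ error) ∨ error))| = |{m0, m2, m3, m4, m5, m6, m8}| = 7.

7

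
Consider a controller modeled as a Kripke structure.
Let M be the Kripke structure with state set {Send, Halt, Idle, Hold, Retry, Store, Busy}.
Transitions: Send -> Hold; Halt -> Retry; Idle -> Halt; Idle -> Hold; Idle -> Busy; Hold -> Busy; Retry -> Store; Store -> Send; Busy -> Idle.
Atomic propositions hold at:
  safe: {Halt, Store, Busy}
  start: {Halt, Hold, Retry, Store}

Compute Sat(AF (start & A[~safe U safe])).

{Send, Halt, Hold, Retry, Store}

Sat(~safe) = {Send, Idle, Hold, Retry}
A[~safe U safe]: least fixpoint, start Z0 = Sat(safe) = {Halt, Store, Busy}, add states in Sat(~safe) with every successor in Z. Z1 = {Halt, Hold, Retry, Store, Busy}; Z2 = {Send, Halt, Idle, Hold, Retry, Store, Busy}; fixed.
Sat(A[~safe U safe]) = {Send, Halt, Idle, Hold, Retry, Store, Busy}
Sat(start & A[~safe U safe]) = {Halt, Hold, Retry, Store}
AF (start & A[~safe U safe]): least fixpoint, start Z0 = {Halt, Hold, Retry, Store}, add states with every successor in Z. Z1 = {Send, Halt, Hold, Retry, Store}; fixed.
Sat(AF (start & A[~safe U safe])) = {Send, Halt, Hold, Retry, Store}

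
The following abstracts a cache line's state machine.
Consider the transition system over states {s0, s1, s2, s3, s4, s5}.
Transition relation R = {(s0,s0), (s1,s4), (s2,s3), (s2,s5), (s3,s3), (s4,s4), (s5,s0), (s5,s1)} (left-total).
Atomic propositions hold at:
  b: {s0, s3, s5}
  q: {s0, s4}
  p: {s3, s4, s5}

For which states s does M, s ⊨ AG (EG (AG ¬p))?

Sat(¬p) = {s0, s1, s2}
AG ¬p: greatest fixpoint, start Z0 = {s0, s1, s2}, keep only states in Sat with every successor in Z. Z1 = {s0}; fixed.
Sat(AG ¬p) = {s0}
EG (AG ¬p): greatest fixpoint, start Z0 = {s0}, keep only states in Sat with some successor in Z. Already a fixed point.
Sat(EG (AG ¬p)) = {s0}
AG (EG (AG ¬p)): greatest fixpoint, start Z0 = {s0}, keep only states in Sat with every successor in Z. Already a fixed point.
Sat(AG (EG (AG ¬p))) = {s0}

{s0}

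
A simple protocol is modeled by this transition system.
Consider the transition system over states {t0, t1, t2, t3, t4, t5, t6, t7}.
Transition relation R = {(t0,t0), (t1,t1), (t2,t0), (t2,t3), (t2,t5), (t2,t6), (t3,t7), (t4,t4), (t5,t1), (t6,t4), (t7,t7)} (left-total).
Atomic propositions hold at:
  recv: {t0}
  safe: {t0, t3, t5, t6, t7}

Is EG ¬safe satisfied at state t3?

Sat(¬safe) = {t1, t2, t4}
EG ¬safe: greatest fixpoint, start Z0 = {t1, t2, t4}, keep only states in Sat with some successor in Z. Z1 = {t1, t4}; fixed.
Sat(EG ¬safe) = {t1, t4}
t3 ∉ Sat(EG ¬safe) = {t1, t4}, so the formula does not hold at t3.

No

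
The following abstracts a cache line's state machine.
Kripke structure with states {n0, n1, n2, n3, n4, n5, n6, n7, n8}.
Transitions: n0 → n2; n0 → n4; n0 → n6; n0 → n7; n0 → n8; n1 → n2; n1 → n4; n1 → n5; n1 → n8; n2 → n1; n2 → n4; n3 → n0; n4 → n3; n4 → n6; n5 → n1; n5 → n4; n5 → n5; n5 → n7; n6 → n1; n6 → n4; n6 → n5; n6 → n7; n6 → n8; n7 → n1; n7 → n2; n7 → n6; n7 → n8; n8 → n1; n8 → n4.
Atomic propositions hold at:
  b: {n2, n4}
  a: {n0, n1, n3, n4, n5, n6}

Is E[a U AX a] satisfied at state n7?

No

Sat(AX a) = {s : every successor in {n0, n1, n3, n4, n5, n6}} = {n2, n3, n4, n8}
E[a U AX a]: least fixpoint, start Z0 = Sat(AX a) = {n2, n3, n4, n8}, add states in Sat(a) with some successor in Z. Z1 = {n0, n1, n2, n3, n4, n5, n6, n8}; fixed.
Sat(E[a U AX a]) = {n0, n1, n2, n3, n4, n5, n6, n8}
n7 ∉ Sat(E[a U AX a]) = {n0, n1, n2, n3, n4, n5, n6, n8}, so the formula does not hold at n7.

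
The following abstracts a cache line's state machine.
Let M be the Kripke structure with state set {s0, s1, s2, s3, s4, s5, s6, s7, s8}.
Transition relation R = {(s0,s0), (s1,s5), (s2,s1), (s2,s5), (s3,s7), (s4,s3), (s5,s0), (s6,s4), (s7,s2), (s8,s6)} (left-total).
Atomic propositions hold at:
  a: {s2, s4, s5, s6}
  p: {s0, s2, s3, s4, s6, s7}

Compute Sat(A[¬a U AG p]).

Sat(¬a) = {s0, s1, s3, s7, s8}
AG p: greatest fixpoint, start Z0 = {s0, s2, s3, s4, s6, s7}, keep only states in Sat with every successor in Z. Z1 = {s0, s3, s4, s6, s7}; Z2 = {s0, s3, s4, s6}; Z3 = {s0, s4, s6}; Z4 = {s0, s6}; Z5 = {s0}; fixed.
Sat(AG p) = {s0}
A[¬a U AG p]: least fixpoint, start Z0 = Sat(AG p) = {s0}, add states in Sat(¬a) with every successor in Z. Already a fixed point.
Sat(A[¬a U AG p]) = {s0}

{s0}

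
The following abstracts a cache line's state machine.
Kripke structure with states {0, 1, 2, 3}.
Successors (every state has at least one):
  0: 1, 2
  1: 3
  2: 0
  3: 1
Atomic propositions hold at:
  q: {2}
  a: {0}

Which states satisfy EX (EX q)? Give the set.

{2}

Sat(EX q) = {s : some successor in {2}} = {0}
Sat(EX (EX q)) = {s : some successor in {0}} = {2}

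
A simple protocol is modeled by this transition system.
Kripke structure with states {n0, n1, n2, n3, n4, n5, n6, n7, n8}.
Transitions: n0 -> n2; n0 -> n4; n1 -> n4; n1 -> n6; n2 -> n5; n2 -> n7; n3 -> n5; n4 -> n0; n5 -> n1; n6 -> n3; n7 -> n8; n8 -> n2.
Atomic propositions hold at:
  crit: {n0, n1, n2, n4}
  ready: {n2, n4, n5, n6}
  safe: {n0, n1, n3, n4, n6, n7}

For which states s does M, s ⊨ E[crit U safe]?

E[crit U safe]: least fixpoint, start Z0 = Sat(safe) = {n0, n1, n3, n4, n6, n7}, add states in Sat(crit) with some successor in Z. Z1 = {n0, n1, n2, n3, n4, n6, n7}; fixed.
Sat(E[crit U safe]) = {n0, n1, n2, n3, n4, n6, n7}

{n0, n1, n2, n3, n4, n6, n7}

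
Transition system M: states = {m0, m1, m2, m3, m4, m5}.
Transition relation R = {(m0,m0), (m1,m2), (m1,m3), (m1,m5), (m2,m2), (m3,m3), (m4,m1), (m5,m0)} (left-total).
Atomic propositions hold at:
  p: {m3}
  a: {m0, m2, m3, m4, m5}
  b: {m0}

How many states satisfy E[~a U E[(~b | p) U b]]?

4

Sat(~a) = {m1}
Sat(~b) = {m1, m2, m3, m4, m5}
Sat(~b | p) = {m1, m2, m3, m4, m5}
E[(~b | p) U b]: least fixpoint, start Z0 = Sat(b) = {m0}, add states in Sat(~b | p) with some successor in Z. Z1 = {m0, m5}; Z2 = {m0, m1, m5}; Z3 = {m0, m1, m4, m5}; fixed.
Sat(E[(~b | p) U b]) = {m0, m1, m4, m5}
E[~a U E[(~b | p) U b]]: least fixpoint, start Z0 = Sat(E[(~b | p) U b]) = {m0, m1, m4, m5}, add states in Sat(~a) with some successor in Z. Already a fixed point.
Sat(E[~a U E[(~b | p) U b]]) = {m0, m1, m4, m5}
|Sat(E[~a U E[(~b | p) U b]])| = |{m0, m1, m4, m5}| = 4.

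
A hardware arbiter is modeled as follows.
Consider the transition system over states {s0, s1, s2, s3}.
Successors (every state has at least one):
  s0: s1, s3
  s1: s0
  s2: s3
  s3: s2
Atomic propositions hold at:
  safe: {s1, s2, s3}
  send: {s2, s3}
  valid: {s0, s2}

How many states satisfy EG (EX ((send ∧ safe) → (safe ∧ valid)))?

2

Sat(send ∧ safe) = {s2, s3}
Sat(safe ∧ valid) = {s2}
Sat((send ∧ safe) → (safe ∧ valid)) = {s0, s1, s2}
Sat(EX ((send ∧ safe) → (safe ∧ valid))) = {s : some successor in {s0, s1, s2}} = {s0, s1, s3}
EG (EX ((send ∧ safe) → (safe ∧ valid))): greatest fixpoint, start Z0 = {s0, s1, s3}, keep only states in Sat with some successor in Z. Z1 = {s0, s1}; fixed.
Sat(EG (EX ((send ∧ safe) → (safe ∧ valid)))) = {s0, s1}
|Sat(EG (EX ((send ∧ safe) → (safe ∧ valid))))| = |{s0, s1}| = 2.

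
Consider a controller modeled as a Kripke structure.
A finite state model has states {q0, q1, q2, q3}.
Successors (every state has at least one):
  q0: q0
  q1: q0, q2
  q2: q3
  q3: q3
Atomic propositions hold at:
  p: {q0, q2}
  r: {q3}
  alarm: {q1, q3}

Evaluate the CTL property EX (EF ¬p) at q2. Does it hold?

Yes

Sat(¬p) = {q1, q3}
EF ¬p: least fixpoint, start Z0 = {q1, q3}, add states with some successor in Z. Z1 = {q1, q2, q3}; fixed.
Sat(EF ¬p) = {q1, q2, q3}
Sat(EX (EF ¬p)) = {s : some successor in {q1, q2, q3}} = {q1, q2, q3}
q2 ∈ Sat(EX (EF ¬p)) = {q1, q2, q3}, so the formula holds at q2.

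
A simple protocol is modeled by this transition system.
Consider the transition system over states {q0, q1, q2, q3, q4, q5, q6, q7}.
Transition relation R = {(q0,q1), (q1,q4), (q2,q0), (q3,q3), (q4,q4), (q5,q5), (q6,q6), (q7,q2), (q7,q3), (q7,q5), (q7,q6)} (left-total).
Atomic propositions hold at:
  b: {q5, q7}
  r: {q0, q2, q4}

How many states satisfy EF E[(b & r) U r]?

5

Sat(b & r) = ∅
E[(b & r) U r]: least fixpoint, start Z0 = Sat(r) = {q0, q2, q4}, add states in Sat(b & r) with some successor in Z. Already a fixed point.
Sat(E[(b & r) U r]) = {q0, q2, q4}
EF E[(b & r) U r]: least fixpoint, start Z0 = {q0, q2, q4}, add states with some successor in Z. Z1 = {q0, q1, q2, q4, q7}; fixed.
Sat(EF E[(b & r) U r]) = {q0, q1, q2, q4, q7}
|Sat(EF E[(b & r) U r])| = |{q0, q1, q2, q4, q7}| = 5.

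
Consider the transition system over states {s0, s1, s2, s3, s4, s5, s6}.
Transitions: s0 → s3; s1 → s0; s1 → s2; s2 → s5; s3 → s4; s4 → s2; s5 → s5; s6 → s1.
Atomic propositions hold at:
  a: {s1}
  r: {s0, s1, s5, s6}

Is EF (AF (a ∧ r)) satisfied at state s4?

No

Sat(a ∧ r) = {s1}
AF (a ∧ r): least fixpoint, start Z0 = {s1}, add states with every successor in Z. Z1 = {s1, s6}; fixed.
Sat(AF (a ∧ r)) = {s1, s6}
EF (AF (a ∧ r)): least fixpoint, start Z0 = {s1, s6}, add states with some successor in Z. Already a fixed point.
Sat(EF (AF (a ∧ r))) = {s1, s6}
s4 ∉ Sat(EF (AF (a ∧ r))) = {s1, s6}, so the formula does not hold at s4.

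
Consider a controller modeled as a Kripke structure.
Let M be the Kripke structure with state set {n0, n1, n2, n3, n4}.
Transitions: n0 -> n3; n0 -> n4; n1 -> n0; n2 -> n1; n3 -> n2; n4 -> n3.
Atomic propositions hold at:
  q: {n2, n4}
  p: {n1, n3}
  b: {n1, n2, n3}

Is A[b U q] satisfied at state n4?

A[b U q]: least fixpoint, start Z0 = Sat(q) = {n2, n4}, add states in Sat(b) with every successor in Z. Z1 = {n2, n3, n4}; fixed.
Sat(A[b U q]) = {n2, n3, n4}
n4 ∈ Sat(A[b U q]) = {n2, n3, n4}, so the formula holds at n4.

Yes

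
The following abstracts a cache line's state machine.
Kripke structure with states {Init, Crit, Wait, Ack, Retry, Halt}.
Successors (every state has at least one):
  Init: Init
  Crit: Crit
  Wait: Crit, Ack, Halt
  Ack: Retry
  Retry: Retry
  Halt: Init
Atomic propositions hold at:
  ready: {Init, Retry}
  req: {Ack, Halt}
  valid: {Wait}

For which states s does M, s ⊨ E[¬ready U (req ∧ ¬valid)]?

Sat(¬ready) = {Crit, Wait, Ack, Halt}
Sat(¬valid) = {Init, Crit, Ack, Retry, Halt}
Sat(req ∧ ¬valid) = {Ack, Halt}
E[¬ready U (req ∧ ¬valid)]: least fixpoint, start Z0 = Sat((req ∧ ¬valid)) = {Ack, Halt}, add states in Sat(¬ready) with some successor in Z. Z1 = {Wait, Ack, Halt}; fixed.
Sat(E[¬ready U (req ∧ ¬valid)]) = {Wait, Ack, Halt}

{Wait, Ack, Halt}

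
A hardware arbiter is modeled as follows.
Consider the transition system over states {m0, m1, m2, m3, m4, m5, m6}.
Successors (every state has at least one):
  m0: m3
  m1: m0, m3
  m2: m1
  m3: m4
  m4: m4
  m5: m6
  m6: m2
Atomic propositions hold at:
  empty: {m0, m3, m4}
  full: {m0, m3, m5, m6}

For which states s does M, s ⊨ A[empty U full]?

{m0, m3, m5, m6}

A[empty U full]: least fixpoint, start Z0 = Sat(full) = {m0, m3, m5, m6}, add states in Sat(empty) with every successor in Z. Already a fixed point.
Sat(A[empty U full]) = {m0, m3, m5, m6}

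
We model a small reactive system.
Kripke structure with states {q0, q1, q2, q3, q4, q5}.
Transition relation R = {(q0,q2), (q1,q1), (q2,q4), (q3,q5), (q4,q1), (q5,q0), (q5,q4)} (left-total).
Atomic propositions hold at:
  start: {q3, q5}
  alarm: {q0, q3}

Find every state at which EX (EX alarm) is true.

Sat(EX alarm) = {s : some successor in {q0, q3}} = {q5}
Sat(EX (EX alarm)) = {s : some successor in {q5}} = {q3}

{q3}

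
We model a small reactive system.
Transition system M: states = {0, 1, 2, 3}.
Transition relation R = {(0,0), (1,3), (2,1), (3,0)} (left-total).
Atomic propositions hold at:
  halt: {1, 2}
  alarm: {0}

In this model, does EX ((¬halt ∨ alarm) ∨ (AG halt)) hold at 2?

Sat(¬halt) = {0, 3}
Sat(¬halt ∨ alarm) = {0, 3}
AG halt: greatest fixpoint, start Z0 = {1, 2}, keep only states in Sat with every successor in Z. Z1 = {2}; Z2 = ∅; fixed.
Sat(AG halt) = ∅
Sat((¬halt ∨ alarm) ∨ (AG halt)) = {0, 3}
Sat(EX ((¬halt ∨ alarm) ∨ (AG halt))) = {s : some successor in {0, 3}} = {0, 1, 3}
2 ∉ Sat(EX ((¬halt ∨ alarm) ∨ (AG halt))) = {0, 1, 3}, so the formula does not hold at 2.

No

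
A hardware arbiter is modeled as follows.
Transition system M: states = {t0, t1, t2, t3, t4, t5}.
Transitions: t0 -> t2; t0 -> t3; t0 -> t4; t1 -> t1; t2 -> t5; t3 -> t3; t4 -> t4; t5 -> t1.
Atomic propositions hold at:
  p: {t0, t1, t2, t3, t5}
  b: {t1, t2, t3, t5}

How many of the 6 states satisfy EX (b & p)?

Sat(b & p) = {t1, t2, t3, t5}
Sat(EX (b & p)) = {s : some successor in {t1, t2, t3, t5}} = {t0, t1, t2, t3, t5}
|Sat(EX (b & p))| = |{t0, t1, t2, t3, t5}| = 5.

5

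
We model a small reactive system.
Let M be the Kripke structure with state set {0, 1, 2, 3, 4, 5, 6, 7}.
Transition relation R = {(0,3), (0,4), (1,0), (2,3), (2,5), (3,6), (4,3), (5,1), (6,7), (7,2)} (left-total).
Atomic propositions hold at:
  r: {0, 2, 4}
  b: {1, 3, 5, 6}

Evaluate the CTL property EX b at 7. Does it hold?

No

Sat(EX b) = {s : some successor in {1, 3, 5, 6}} = {0, 2, 3, 4, 5}
7 ∉ Sat(EX b) = {0, 2, 3, 4, 5}, so the formula does not hold at 7.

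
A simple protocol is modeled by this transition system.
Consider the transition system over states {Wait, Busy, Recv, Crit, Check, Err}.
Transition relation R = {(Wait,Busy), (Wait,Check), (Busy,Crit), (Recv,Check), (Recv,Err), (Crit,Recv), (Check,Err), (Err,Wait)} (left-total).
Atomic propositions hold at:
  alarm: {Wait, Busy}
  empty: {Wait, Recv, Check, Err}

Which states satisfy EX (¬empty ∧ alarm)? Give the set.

Sat(¬empty) = {Busy, Crit}
Sat(¬empty ∧ alarm) = {Busy}
Sat(EX (¬empty ∧ alarm)) = {s : some successor in {Busy}} = {Wait}

{Wait}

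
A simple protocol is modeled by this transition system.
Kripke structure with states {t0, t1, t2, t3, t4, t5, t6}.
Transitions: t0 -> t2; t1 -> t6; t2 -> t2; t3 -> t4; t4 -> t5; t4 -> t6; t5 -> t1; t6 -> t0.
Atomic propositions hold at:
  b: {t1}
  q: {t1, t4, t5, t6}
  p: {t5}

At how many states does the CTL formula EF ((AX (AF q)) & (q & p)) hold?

AF q: least fixpoint, start Z0 = {t1, t4, t5, t6}, add states with every successor in Z. Z1 = {t1, t3, t4, t5, t6}; fixed.
Sat(AF q) = {t1, t3, t4, t5, t6}
Sat(AX (AF q)) = {s : every successor in {t1, t3, t4, t5, t6}} = {t1, t3, t4, t5}
Sat(q & p) = {t5}
Sat((AX (AF q)) & (q & p)) = {t5}
EF ((AX (AF q)) & (q & p)): least fixpoint, start Z0 = {t5}, add states with some successor in Z. Z1 = {t4, t5}; Z2 = {t3, t4, t5}; fixed.
Sat(EF ((AX (AF q)) & (q & p))) = {t3, t4, t5}
|Sat(EF ((AX (AF q)) & (q & p)))| = |{t3, t4, t5}| = 3.

3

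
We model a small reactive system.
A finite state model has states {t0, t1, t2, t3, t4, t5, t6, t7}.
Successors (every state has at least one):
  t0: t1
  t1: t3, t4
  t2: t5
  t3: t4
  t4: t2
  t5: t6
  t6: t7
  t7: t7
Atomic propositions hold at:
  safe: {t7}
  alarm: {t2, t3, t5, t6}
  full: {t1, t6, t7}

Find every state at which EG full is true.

{t6, t7}

EG full: greatest fixpoint, start Z0 = {t1, t6, t7}, keep only states in Sat with some successor in Z. Z1 = {t6, t7}; fixed.
Sat(EG full) = {t6, t7}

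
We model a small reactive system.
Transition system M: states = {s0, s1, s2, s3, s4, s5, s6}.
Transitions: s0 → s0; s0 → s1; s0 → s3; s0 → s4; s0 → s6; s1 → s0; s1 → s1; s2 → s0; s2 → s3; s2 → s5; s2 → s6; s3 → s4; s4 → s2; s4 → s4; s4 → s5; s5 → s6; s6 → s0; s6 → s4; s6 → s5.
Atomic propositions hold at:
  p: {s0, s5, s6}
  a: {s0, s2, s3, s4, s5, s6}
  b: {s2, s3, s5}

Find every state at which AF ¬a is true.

Sat(¬a) = {s1}
AF ¬a: least fixpoint, start Z0 = {s1}, add states with every successor in Z. Already a fixed point.
Sat(AF ¬a) = {s1}

{s1}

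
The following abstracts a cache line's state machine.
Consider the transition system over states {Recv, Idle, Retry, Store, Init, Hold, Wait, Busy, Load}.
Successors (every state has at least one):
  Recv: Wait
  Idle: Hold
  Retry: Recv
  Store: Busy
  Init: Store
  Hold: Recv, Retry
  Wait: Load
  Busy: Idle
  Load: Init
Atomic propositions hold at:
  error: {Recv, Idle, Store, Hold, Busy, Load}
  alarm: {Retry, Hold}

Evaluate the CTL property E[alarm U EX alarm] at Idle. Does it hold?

Sat(EX alarm) = {s : some successor in {Retry, Hold}} = {Idle, Hold}
E[alarm U EX alarm]: least fixpoint, start Z0 = Sat(EX alarm) = {Idle, Hold}, add states in Sat(alarm) with some successor in Z. Already a fixed point.
Sat(E[alarm U EX alarm]) = {Idle, Hold}
Idle ∈ Sat(E[alarm U EX alarm]) = {Idle, Hold}, so the formula holds at Idle.

Yes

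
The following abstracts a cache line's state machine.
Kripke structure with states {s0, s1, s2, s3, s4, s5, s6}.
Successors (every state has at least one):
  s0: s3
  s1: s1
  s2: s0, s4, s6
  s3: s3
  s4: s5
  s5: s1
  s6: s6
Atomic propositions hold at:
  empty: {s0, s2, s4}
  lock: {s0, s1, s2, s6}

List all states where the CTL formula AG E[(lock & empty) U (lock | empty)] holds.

Sat(lock & empty) = {s0, s2}
Sat(lock | empty) = {s0, s1, s2, s4, s6}
E[(lock & empty) U (lock | empty)]: least fixpoint, start Z0 = Sat((lock | empty)) = {s0, s1, s2, s4, s6}, add states in Sat(lock & empty) with some successor in Z. Already a fixed point.
Sat(E[(lock & empty) U (lock | empty)]) = {s0, s1, s2, s4, s6}
AG E[(lock & empty) U (lock | empty)]: greatest fixpoint, start Z0 = {s0, s1, s2, s4, s6}, keep only states in Sat with every successor in Z. Z1 = {s1, s2, s6}; Z2 = {s1, s6}; fixed.
Sat(AG E[(lock & empty) U (lock | empty)]) = {s1, s6}

{s1, s6}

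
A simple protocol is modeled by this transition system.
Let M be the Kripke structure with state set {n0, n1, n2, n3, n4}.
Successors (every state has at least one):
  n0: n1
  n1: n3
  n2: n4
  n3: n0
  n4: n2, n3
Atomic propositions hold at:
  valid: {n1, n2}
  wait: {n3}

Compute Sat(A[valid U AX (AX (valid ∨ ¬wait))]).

{n1, n2, n3, n4}

Sat(¬wait) = {n0, n1, n2, n4}
Sat(valid ∨ ¬wait) = {n0, n1, n2, n4}
Sat(AX (valid ∨ ¬wait)) = {s : every successor in {n0, n1, n2, n4}} = {n0, n2, n3}
Sat(AX (AX (valid ∨ ¬wait))) = {s : every successor in {n0, n2, n3}} = {n1, n3, n4}
A[valid U AX (AX (valid ∨ ¬wait))]: least fixpoint, start Z0 = Sat(AX (AX (valid ∨ ¬wait))) = {n1, n3, n4}, add states in Sat(valid) with every successor in Z. Z1 = {n1, n2, n3, n4}; fixed.
Sat(A[valid U AX (AX (valid ∨ ¬wait))]) = {n1, n2, n3, n4}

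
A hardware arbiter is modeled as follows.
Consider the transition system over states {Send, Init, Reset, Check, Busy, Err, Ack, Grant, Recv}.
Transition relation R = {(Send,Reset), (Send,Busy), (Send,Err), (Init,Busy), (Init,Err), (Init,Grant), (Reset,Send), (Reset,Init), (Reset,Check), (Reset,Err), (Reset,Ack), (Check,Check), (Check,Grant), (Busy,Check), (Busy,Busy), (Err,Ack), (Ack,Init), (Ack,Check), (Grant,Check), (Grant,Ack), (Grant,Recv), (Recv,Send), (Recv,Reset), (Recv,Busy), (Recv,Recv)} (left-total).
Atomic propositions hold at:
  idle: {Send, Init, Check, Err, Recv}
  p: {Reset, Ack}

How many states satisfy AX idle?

1

Sat(AX idle) = {s : every successor in {Send, Init, Check, Err, Recv}} = {Ack}
|Sat(AX idle)| = |{Ack}| = 1.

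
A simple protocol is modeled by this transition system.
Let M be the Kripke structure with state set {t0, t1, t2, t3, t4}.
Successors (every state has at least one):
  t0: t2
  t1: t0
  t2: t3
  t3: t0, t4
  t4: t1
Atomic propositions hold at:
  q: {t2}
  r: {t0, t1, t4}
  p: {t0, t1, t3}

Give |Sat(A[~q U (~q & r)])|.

Sat(~q) = {t0, t1, t3, t4}
Sat(~q & r) = {t0, t1, t4}
A[~q U (~q & r)]: least fixpoint, start Z0 = Sat((~q & r)) = {t0, t1, t4}, add states in Sat(~q) with every successor in Z. Z1 = {t0, t1, t3, t4}; fixed.
Sat(A[~q U (~q & r)]) = {t0, t1, t3, t4}
|Sat(A[~q U (~q & r)])| = |{t0, t1, t3, t4}| = 4.

4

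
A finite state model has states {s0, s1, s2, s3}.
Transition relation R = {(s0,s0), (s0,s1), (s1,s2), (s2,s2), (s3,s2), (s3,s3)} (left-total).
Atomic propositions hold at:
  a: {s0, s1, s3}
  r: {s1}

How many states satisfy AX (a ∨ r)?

Sat(a ∨ r) = {s0, s1, s3}
Sat(AX (a ∨ r)) = {s : every successor in {s0, s1, s3}} = {s0}
|Sat(AX (a ∨ r))| = |{s0}| = 1.

1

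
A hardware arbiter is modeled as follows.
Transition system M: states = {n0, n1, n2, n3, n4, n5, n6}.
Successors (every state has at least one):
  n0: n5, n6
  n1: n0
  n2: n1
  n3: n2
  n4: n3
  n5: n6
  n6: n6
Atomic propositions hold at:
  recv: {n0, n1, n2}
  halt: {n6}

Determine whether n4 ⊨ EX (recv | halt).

Sat(recv | halt) = {n0, n1, n2, n6}
Sat(EX (recv | halt)) = {s : some successor in {n0, n1, n2, n6}} = {n0, n1, n2, n3, n5, n6}
n4 ∉ Sat(EX (recv | halt)) = {n0, n1, n2, n3, n5, n6}, so the formula does not hold at n4.

No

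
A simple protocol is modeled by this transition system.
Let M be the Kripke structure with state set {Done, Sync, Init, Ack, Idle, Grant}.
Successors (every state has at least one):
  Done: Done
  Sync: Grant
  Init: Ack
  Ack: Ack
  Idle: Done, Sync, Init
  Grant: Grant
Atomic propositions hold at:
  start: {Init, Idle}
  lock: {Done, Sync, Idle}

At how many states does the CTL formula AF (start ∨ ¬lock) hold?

5

Sat(¬lock) = {Init, Ack, Grant}
Sat(start ∨ ¬lock) = {Init, Ack, Idle, Grant}
AF (start ∨ ¬lock): least fixpoint, start Z0 = {Init, Ack, Idle, Grant}, add states with every successor in Z. Z1 = {Sync, Init, Ack, Idle, Grant}; fixed.
Sat(AF (start ∨ ¬lock)) = {Sync, Init, Ack, Idle, Grant}
|Sat(AF (start ∨ ¬lock))| = |{Sync, Init, Ack, Idle, Grant}| = 5.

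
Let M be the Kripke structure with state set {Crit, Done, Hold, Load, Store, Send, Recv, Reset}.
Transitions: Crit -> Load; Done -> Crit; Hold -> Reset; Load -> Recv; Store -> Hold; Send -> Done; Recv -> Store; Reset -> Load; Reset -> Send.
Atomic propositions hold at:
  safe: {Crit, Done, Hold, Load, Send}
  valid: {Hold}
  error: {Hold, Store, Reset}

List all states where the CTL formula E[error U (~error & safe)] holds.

{Crit, Done, Hold, Load, Store, Send, Reset}

Sat(~error) = {Crit, Done, Load, Send, Recv}
Sat(~error & safe) = {Crit, Done, Load, Send}
E[error U (~error & safe)]: least fixpoint, start Z0 = Sat((~error & safe)) = {Crit, Done, Load, Send}, add states in Sat(error) with some successor in Z. Z1 = {Crit, Done, Load, Send, Reset}; Z2 = {Crit, Done, Hold, Load, Send, Reset}; Z3 = {Crit, Done, Hold, Load, Store, Send, Reset}; fixed.
Sat(E[error U (~error & safe)]) = {Crit, Done, Hold, Load, Store, Send, Reset}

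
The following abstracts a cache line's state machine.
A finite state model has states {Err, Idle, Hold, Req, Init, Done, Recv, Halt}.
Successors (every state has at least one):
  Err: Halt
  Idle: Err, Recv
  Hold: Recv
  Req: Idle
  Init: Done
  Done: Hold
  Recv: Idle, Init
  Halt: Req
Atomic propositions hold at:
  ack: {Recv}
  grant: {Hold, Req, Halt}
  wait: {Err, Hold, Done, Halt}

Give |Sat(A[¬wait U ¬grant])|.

6

Sat(¬wait) = {Idle, Req, Init, Recv}
Sat(¬grant) = {Err, Idle, Init, Done, Recv}
A[¬wait U ¬grant]: least fixpoint, start Z0 = Sat(¬grant) = {Err, Idle, Init, Done, Recv}, add states in Sat(¬wait) with every successor in Z. Z1 = {Err, Idle, Req, Init, Done, Recv}; fixed.
Sat(A[¬wait U ¬grant]) = {Err, Idle, Req, Init, Done, Recv}
|Sat(A[¬wait U ¬grant])| = |{Err, Idle, Req, Init, Done, Recv}| = 6.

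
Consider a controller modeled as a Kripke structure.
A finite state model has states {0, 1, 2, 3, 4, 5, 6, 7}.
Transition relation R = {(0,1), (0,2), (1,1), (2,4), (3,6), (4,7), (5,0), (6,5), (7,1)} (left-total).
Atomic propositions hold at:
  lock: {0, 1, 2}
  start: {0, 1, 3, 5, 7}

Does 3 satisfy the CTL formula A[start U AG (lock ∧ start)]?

No

Sat(lock ∧ start) = {0, 1}
AG (lock ∧ start): greatest fixpoint, start Z0 = {0, 1}, keep only states in Sat with every successor in Z. Z1 = {1}; fixed.
Sat(AG (lock ∧ start)) = {1}
A[start U AG (lock ∧ start)]: least fixpoint, start Z0 = Sat(AG (lock ∧ start)) = {1}, add states in Sat(start) with every successor in Z. Z1 = {1, 7}; fixed.
Sat(A[start U AG (lock ∧ start)]) = {1, 7}
3 ∉ Sat(A[start U AG (lock ∧ start)]) = {1, 7}, so the formula does not hold at 3.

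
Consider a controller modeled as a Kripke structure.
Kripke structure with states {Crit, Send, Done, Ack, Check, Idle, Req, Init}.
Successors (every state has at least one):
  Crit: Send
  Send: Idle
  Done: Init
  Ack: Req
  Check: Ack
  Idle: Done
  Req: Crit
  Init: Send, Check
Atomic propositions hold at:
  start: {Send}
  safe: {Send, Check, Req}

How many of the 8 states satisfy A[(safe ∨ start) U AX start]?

Sat(safe ∨ start) = {Send, Check, Req}
Sat(AX start) = {s : every successor in {Send}} = {Crit}
A[(safe ∨ start) U AX start]: least fixpoint, start Z0 = Sat(AX start) = {Crit}, add states in Sat(safe ∨ start) with every successor in Z. Z1 = {Crit, Req}; fixed.
Sat(A[(safe ∨ start) U AX start]) = {Crit, Req}
|Sat(A[(safe ∨ start) U AX start])| = |{Crit, Req}| = 2.

2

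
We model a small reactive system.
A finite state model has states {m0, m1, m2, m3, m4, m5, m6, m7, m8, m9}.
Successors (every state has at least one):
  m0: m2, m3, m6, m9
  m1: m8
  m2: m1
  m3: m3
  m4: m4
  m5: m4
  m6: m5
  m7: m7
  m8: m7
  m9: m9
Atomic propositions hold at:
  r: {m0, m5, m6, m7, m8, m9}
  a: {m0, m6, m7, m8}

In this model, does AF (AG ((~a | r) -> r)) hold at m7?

Sat(~a) = {m1, m2, m3, m4, m5, m9}
Sat(~a | r) = {m0, m1, m2, m3, m4, m5, m6, m7, m8, m9}
Sat((~a | r) -> r) = {m0, m5, m6, m7, m8, m9}
AG ((~a | r) -> r): greatest fixpoint, start Z0 = {m0, m5, m6, m7, m8, m9}, keep only states in Sat with every successor in Z. Z1 = {m6, m7, m8, m9}; Z2 = {m7, m8, m9}; fixed.
Sat(AG ((~a | r) -> r)) = {m7, m8, m9}
AF (AG ((~a | r) -> r)): least fixpoint, start Z0 = {m7, m8, m9}, add states with every successor in Z. Z1 = {m1, m7, m8, m9}; Z2 = {m1, m2, m7, m8, m9}; fixed.
Sat(AF (AG ((~a | r) -> r))) = {m1, m2, m7, m8, m9}
m7 ∈ Sat(AF (AG ((~a | r) -> r))) = {m1, m2, m7, m8, m9}, so the formula holds at m7.

Yes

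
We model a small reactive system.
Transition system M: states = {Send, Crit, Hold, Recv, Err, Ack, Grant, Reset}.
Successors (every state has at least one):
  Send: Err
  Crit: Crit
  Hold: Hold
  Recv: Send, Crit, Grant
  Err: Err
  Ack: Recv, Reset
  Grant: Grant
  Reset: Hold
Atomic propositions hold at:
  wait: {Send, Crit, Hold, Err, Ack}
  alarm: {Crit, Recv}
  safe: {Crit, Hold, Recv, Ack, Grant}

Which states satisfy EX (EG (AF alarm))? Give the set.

AF alarm: least fixpoint, start Z0 = {Crit, Recv}, add states with every successor in Z. Already a fixed point.
Sat(AF alarm) = {Crit, Recv}
EG (AF alarm): greatest fixpoint, start Z0 = {Crit, Recv}, keep only states in Sat with some successor in Z. Already a fixed point.
Sat(EG (AF alarm)) = {Crit, Recv}
Sat(EX (EG (AF alarm))) = {s : some successor in {Crit, Recv}} = {Crit, Recv, Ack}

{Crit, Recv, Ack}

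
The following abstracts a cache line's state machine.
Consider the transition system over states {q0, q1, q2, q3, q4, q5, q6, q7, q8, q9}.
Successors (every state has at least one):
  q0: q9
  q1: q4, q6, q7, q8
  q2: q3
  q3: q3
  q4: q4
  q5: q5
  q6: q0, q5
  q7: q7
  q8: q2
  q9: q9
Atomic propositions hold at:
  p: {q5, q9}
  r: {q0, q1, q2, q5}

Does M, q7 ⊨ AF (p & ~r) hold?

No

Sat(~r) = {q3, q4, q6, q7, q8, q9}
Sat(p & ~r) = {q9}
AF (p & ~r): least fixpoint, start Z0 = {q9}, add states with every successor in Z. Z1 = {q0, q9}; fixed.
Sat(AF (p & ~r)) = {q0, q9}
q7 ∉ Sat(AF (p & ~r)) = {q0, q9}, so the formula does not hold at q7.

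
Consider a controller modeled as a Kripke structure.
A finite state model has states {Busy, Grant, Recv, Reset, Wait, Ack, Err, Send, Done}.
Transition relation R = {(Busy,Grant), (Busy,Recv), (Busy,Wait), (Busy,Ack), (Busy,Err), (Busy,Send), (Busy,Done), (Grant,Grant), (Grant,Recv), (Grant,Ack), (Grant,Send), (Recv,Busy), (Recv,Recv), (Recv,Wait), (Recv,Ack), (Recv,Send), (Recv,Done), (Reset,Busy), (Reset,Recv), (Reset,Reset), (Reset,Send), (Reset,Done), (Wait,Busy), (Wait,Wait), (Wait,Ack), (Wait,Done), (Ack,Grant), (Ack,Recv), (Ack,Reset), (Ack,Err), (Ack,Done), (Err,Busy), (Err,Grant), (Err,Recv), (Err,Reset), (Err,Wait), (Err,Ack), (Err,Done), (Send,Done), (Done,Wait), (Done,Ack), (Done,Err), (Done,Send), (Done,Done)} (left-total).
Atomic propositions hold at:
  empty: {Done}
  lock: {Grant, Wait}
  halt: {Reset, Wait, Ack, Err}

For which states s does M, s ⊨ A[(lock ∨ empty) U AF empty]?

Sat(lock ∨ empty) = {Grant, Wait, Done}
AF empty: least fixpoint, start Z0 = {Done}, add states with every successor in Z. Z1 = {Send, Done}; fixed.
Sat(AF empty) = {Send, Done}
A[(lock ∨ empty) U AF empty]: least fixpoint, start Z0 = Sat(AF empty) = {Send, Done}, add states in Sat(lock ∨ empty) with every successor in Z. Already a fixed point.
Sat(A[(lock ∨ empty) U AF empty]) = {Send, Done}

{Send, Done}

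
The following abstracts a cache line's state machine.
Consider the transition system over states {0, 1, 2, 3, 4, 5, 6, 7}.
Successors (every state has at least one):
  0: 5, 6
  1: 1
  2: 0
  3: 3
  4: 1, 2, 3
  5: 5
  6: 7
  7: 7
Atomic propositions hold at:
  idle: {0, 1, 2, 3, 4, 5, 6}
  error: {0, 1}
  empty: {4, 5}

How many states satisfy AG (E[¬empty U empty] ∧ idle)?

1

Sat(¬empty) = {0, 1, 2, 3, 6, 7}
E[¬empty U empty]: least fixpoint, start Z0 = Sat(empty) = {4, 5}, add states in Sat(¬empty) with some successor in Z. Z1 = {0, 4, 5}; Z2 = {0, 2, 4, 5}; fixed.
Sat(E[¬empty U empty]) = {0, 2, 4, 5}
Sat(E[¬empty U empty] ∧ idle) = {0, 2, 4, 5}
AG (E[¬empty U empty] ∧ idle): greatest fixpoint, start Z0 = {0, 2, 4, 5}, keep only states in Sat with every successor in Z. Z1 = {2, 5}; Z2 = {5}; fixed.
Sat(AG (E[¬empty U empty] ∧ idle)) = {5}
|Sat(AG (E[¬empty U empty] ∧ idle))| = |{5}| = 1.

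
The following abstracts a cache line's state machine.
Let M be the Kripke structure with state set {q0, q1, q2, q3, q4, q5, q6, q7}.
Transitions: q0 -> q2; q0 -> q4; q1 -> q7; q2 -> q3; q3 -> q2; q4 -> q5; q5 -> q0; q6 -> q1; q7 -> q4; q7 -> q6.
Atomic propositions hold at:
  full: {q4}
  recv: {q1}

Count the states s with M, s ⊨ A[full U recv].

A[full U recv]: least fixpoint, start Z0 = Sat(recv) = {q1}, add states in Sat(full) with every successor in Z. Already a fixed point.
Sat(A[full U recv]) = {q1}
|Sat(A[full U recv])| = |{q1}| = 1.

1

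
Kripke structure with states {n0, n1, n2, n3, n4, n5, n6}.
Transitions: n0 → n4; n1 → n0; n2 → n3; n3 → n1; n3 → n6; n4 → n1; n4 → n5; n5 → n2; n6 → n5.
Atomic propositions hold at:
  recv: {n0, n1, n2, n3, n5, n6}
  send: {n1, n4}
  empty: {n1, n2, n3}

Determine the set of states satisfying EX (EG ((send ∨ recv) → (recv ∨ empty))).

{n2, n3, n4, n5, n6}

Sat(send ∨ recv) = {n0, n1, n2, n3, n4, n5, n6}
Sat(recv ∨ empty) = {n0, n1, n2, n3, n5, n6}
Sat((send ∨ recv) → (recv ∨ empty)) = {n0, n1, n2, n3, n5, n6}
EG ((send ∨ recv) → (recv ∨ empty)): greatest fixpoint, start Z0 = {n0, n1, n2, n3, n5, n6}, keep only states in Sat with some successor in Z. Z1 = {n1, n2, n3, n5, n6}; Z2 = {n2, n3, n5, n6}; fixed.
Sat(EG ((send ∨ recv) → (recv ∨ empty))) = {n2, n3, n5, n6}
Sat(EX (EG ((send ∨ recv) → (recv ∨ empty)))) = {s : some successor in {n2, n3, n5, n6}} = {n2, n3, n4, n5, n6}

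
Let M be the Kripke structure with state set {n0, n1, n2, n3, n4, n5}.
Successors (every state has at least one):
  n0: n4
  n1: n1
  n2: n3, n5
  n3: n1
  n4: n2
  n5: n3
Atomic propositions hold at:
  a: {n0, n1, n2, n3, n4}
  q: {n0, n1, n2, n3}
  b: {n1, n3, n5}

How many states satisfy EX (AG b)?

AG b: greatest fixpoint, start Z0 = {n1, n3, n5}, keep only states in Sat with every successor in Z. Already a fixed point.
Sat(AG b) = {n1, n3, n5}
Sat(EX (AG b)) = {s : some successor in {n1, n3, n5}} = {n1, n2, n3, n5}
|Sat(EX (AG b))| = |{n1, n2, n3, n5}| = 4.

4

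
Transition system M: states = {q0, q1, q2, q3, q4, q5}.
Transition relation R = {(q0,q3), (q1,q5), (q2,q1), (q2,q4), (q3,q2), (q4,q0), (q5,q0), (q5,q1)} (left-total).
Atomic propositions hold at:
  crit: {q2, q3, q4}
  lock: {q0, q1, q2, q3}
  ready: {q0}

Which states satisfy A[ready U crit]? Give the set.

A[ready U crit]: least fixpoint, start Z0 = Sat(crit) = {q2, q3, q4}, add states in Sat(ready) with every successor in Z. Z1 = {q0, q2, q3, q4}; fixed.
Sat(A[ready U crit]) = {q0, q2, q3, q4}

{q0, q2, q3, q4}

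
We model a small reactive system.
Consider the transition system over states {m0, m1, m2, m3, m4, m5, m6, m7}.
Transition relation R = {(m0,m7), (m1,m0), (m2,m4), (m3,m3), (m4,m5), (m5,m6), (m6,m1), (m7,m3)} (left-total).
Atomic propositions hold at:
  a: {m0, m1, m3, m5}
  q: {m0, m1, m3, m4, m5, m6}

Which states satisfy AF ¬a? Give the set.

Sat(¬a) = {m2, m4, m6, m7}
AF ¬a: least fixpoint, start Z0 = {m2, m4, m6, m7}, add states with every successor in Z. Z1 = {m0, m2, m4, m5, m6, m7}; Z2 = {m0, m1, m2, m4, m5, m6, m7}; fixed.
Sat(AF ¬a) = {m0, m1, m2, m4, m5, m6, m7}

{m0, m1, m2, m4, m5, m6, m7}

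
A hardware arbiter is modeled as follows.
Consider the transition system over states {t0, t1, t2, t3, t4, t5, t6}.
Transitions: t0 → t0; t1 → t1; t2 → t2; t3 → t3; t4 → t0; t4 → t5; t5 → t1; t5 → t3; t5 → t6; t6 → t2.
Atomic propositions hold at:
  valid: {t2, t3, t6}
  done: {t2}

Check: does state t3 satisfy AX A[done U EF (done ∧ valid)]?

Sat(done ∧ valid) = {t2}
EF (done ∧ valid): least fixpoint, start Z0 = {t2}, add states with some successor in Z. Z1 = {t2, t6}; Z2 = {t2, t5, t6}; Z3 = {t2, t4, t5, t6}; fixed.
Sat(EF (done ∧ valid)) = {t2, t4, t5, t6}
A[done U EF (done ∧ valid)]: least fixpoint, start Z0 = Sat(EF (done ∧ valid)) = {t2, t4, t5, t6}, add states in Sat(done) with every successor in Z. Already a fixed point.
Sat(A[done U EF (done ∧ valid)]) = {t2, t4, t5, t6}
Sat(AX A[done U EF (done ∧ valid)]) = {s : every successor in {t2, t4, t5, t6}} = {t2, t6}
t3 ∉ Sat(AX A[done U EF (done ∧ valid)]) = {t2, t6}, so the formula does not hold at t3.

No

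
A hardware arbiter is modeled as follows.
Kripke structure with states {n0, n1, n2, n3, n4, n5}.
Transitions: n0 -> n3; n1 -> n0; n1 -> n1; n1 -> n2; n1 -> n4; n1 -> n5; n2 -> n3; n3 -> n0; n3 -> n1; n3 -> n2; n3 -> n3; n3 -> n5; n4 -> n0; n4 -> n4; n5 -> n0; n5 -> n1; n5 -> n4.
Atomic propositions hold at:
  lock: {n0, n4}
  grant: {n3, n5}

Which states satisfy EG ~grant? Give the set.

{n1, n4}

Sat(~grant) = {n0, n1, n2, n4}
EG ~grant: greatest fixpoint, start Z0 = {n0, n1, n2, n4}, keep only states in Sat with some successor in Z. Z1 = {n1, n4}; fixed.
Sat(EG ~grant) = {n1, n4}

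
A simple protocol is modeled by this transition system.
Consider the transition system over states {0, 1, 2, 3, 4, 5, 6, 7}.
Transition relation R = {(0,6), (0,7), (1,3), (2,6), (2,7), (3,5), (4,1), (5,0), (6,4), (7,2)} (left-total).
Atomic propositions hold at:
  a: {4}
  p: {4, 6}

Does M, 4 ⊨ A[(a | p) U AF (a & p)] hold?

Yes

Sat(a | p) = {4, 6}
Sat(a & p) = {4}
AF (a & p): least fixpoint, start Z0 = {4}, add states with every successor in Z. Z1 = {4, 6}; fixed.
Sat(AF (a & p)) = {4, 6}
A[(a | p) U AF (a & p)]: least fixpoint, start Z0 = Sat(AF (a & p)) = {4, 6}, add states in Sat(a | p) with every successor in Z. Already a fixed point.
Sat(A[(a | p) U AF (a & p)]) = {4, 6}
4 ∈ Sat(A[(a | p) U AF (a & p)]) = {4, 6}, so the formula holds at 4.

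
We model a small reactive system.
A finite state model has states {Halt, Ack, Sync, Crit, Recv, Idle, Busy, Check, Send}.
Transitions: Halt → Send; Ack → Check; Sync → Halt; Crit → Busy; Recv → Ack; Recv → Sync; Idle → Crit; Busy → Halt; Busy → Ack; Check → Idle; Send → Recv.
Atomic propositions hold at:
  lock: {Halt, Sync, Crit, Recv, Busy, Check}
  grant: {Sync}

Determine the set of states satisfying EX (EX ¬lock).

Sat(¬lock) = {Ack, Idle, Send}
Sat(EX ¬lock) = {s : some successor in {Ack, Idle, Send}} = {Halt, Recv, Busy, Check}
Sat(EX (EX ¬lock)) = {s : some successor in {Halt, Recv, Busy, Check}} = {Ack, Sync, Crit, Busy, Send}

{Ack, Sync, Crit, Busy, Send}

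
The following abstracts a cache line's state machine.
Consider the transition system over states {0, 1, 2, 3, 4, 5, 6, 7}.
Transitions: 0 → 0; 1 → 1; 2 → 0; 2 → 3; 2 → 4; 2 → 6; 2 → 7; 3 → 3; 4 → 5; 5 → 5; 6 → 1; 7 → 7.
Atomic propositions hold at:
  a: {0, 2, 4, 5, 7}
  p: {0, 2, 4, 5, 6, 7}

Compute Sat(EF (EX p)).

{0, 2, 4, 5, 7}

Sat(EX p) = {s : some successor in {0, 2, 4, 5, 6, 7}} = {0, 2, 4, 5, 7}
EF (EX p): least fixpoint, start Z0 = {0, 2, 4, 5, 7}, add states with some successor in Z. Already a fixed point.
Sat(EF (EX p)) = {0, 2, 4, 5, 7}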